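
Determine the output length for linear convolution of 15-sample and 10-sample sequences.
Linear/full convolution length: m + n - 1 = 15 + 10 - 1 = 24

24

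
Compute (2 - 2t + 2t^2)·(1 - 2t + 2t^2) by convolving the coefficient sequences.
Ascending coefficients: a = [2, -2, 2], b = [1, -2, 2]. c[0] = 2×1 = 2; c[1] = 2×-2 + -2×1 = -6; c[2] = 2×2 + -2×-2 + 2×1 = 10; c[3] = -2×2 + 2×-2 = -8; c[4] = 2×2 = 4. Result coefficients: [2, -6, 10, -8, 4] → 2 - 6t + 10t^2 - 8t^3 + 4t^4

2 - 6t + 10t^2 - 8t^3 + 4t^4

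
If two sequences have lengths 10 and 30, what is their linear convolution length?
Linear/full convolution length: m + n - 1 = 10 + 30 - 1 = 39

39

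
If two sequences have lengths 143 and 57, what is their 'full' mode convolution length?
Linear/full convolution length: m + n - 1 = 143 + 57 - 1 = 199

199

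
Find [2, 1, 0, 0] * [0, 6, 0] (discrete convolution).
y[0] = 2×0 = 0; y[1] = 2×6 + 1×0 = 12; y[2] = 2×0 + 1×6 + 0×0 = 6; y[3] = 1×0 + 0×6 + 0×0 = 0; y[4] = 0×0 + 0×6 = 0; y[5] = 0×0 = 0

[0, 12, 6, 0, 0, 0]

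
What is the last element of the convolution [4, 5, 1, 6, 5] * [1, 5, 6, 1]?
Use y[k] = Σ_i a[i]·b[k-i] at k=7. y[7] = 5×1 = 5

5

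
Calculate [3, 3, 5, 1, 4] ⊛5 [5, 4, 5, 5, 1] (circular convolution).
Use y[k] = Σ_j f[j]·g[(k-j) mod 5]. y[0] = 3×5 + 3×1 + 5×5 + 1×5 + 4×4 = 64; y[1] = 3×4 + 3×5 + 5×1 + 1×5 + 4×5 = 57; y[2] = 3×5 + 3×4 + 5×5 + 1×1 + 4×5 = 73; y[3] = 3×5 + 3×5 + 5×4 + 1×5 + 4×1 = 59; y[4] = 3×1 + 3×5 + 5×5 + 1×4 + 4×5 = 67. Result: [64, 57, 73, 59, 67]

[64, 57, 73, 59, 67]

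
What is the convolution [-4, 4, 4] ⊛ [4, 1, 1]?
y[0] = -4×4 = -16; y[1] = -4×1 + 4×4 = 12; y[2] = -4×1 + 4×1 + 4×4 = 16; y[3] = 4×1 + 4×1 = 8; y[4] = 4×1 = 4

[-16, 12, 16, 8, 4]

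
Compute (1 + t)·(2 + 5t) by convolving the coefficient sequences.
Ascending coefficients: a = [1, 1], b = [2, 5]. c[0] = 1×2 = 2; c[1] = 1×5 + 1×2 = 7; c[2] = 1×5 = 5. Result coefficients: [2, 7, 5] → 2 + 7t + 5t^2

2 + 7t + 5t^2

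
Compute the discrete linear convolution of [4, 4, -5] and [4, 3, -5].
y[0] = 4×4 = 16; y[1] = 4×3 + 4×4 = 28; y[2] = 4×-5 + 4×3 + -5×4 = -28; y[3] = 4×-5 + -5×3 = -35; y[4] = -5×-5 = 25

[16, 28, -28, -35, 25]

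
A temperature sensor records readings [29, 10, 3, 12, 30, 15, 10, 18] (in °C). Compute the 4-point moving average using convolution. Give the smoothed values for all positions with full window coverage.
4-point moving average kernel = [1, 1, 1, 1]. Apply in 'valid' mode (full window coverage): avg[0] = (29 + 10 + 3 + 12) / 4 = 13.5; avg[1] = (10 + 3 + 12 + 30) / 4 = 13.75; avg[2] = (3 + 12 + 30 + 15) / 4 = 15.0; avg[3] = (12 + 30 + 15 + 10) / 4 = 16.75; avg[4] = (30 + 15 + 10 + 18) / 4 = 18.25. Smoothed values: [13.5, 13.75, 15.0, 16.75, 18.25]

[13.5, 13.75, 15.0, 16.75, 18.25]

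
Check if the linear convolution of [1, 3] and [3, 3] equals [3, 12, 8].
Recompute linear convolution of [1, 3] and [3, 3]: y[0] = 1×3 = 3; y[1] = 1×3 + 3×3 = 12; y[2] = 3×3 = 9 → [3, 12, 9]. Compare to given [3, 12, 8]: they differ at index 2: given 8, correct 9, so answer: No

No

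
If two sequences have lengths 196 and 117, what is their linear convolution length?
Linear/full convolution length: m + n - 1 = 196 + 117 - 1 = 312

312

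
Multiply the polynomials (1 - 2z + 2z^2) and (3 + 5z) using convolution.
Ascending coefficients: a = [1, -2, 2], b = [3, 5]. c[0] = 1×3 = 3; c[1] = 1×5 + -2×3 = -1; c[2] = -2×5 + 2×3 = -4; c[3] = 2×5 = 10. Result coefficients: [3, -1, -4, 10] → 3 - z - 4z^2 + 10z^3

3 - z - 4z^2 + 10z^3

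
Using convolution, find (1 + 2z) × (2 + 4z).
Ascending coefficients: a = [1, 2], b = [2, 4]. c[0] = 1×2 = 2; c[1] = 1×4 + 2×2 = 8; c[2] = 2×4 = 8. Result coefficients: [2, 8, 8] → 2 + 8z + 8z^2

2 + 8z + 8z^2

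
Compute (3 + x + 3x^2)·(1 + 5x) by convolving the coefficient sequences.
Ascending coefficients: a = [3, 1, 3], b = [1, 5]. c[0] = 3×1 = 3; c[1] = 3×5 + 1×1 = 16; c[2] = 1×5 + 3×1 = 8; c[3] = 3×5 = 15. Result coefficients: [3, 16, 8, 15] → 3 + 16x + 8x^2 + 15x^3

3 + 16x + 8x^2 + 15x^3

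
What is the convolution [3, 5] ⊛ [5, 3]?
y[0] = 3×5 = 15; y[1] = 3×3 + 5×5 = 34; y[2] = 5×3 = 15

[15, 34, 15]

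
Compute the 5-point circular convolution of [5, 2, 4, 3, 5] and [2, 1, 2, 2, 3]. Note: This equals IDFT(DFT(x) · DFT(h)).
Either evaluate y[k] = Σ_j x[j]·h[(k-j) mod 5] directly, or use IDFT(DFT(x) · DFT(h)). y[0] = 5×2 + 2×3 + 4×2 + 3×2 + 5×1 = 35; y[1] = 5×1 + 2×2 + 4×3 + 3×2 + 5×2 = 37; y[2] = 5×2 + 2×1 + 4×2 + 3×3 + 5×2 = 39; y[3] = 5×2 + 2×2 + 4×1 + 3×2 + 5×3 = 39; y[4] = 5×3 + 2×2 + 4×2 + 3×1 + 5×2 = 40. Result: [35, 37, 39, 39, 40]

[35, 37, 39, 39, 40]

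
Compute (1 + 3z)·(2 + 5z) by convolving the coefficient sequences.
Ascending coefficients: a = [1, 3], b = [2, 5]. c[0] = 1×2 = 2; c[1] = 1×5 + 3×2 = 11; c[2] = 3×5 = 15. Result coefficients: [2, 11, 15] → 2 + 11z + 15z^2

2 + 11z + 15z^2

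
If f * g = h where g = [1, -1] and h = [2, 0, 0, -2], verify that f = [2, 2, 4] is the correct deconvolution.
Forward-compute [2, 2, 4] * [1, -1]: h[0] = 2×1 = 2; h[1] = 2×-1 + 2×1 = 0; h[2] = 2×-1 + 4×1 = 2; h[3] = 4×-1 = -4 → [2, 0, 2, -4]. Does not match given h = [2, 0, 0, -2].

Not verified. [2, 2, 4] * [1, -1] = [2, 0, 2, -4], which differs from [2, 0, 0, -2] at index 2.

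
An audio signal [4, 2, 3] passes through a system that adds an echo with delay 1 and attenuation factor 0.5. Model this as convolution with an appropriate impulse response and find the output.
Direct-path + delayed-attenuated-path model → impulse response h = [1, 0.5] (1 at lag 0, 0.5 at lag 1). Output y[n] = x[n] + 0.5·x[n - 1] (with x[n] = 0 outside 0..2): y[0] = 4 + 0.5×0 = 4; y[1] = 2 + 0.5×4 = 4.0; y[2] = 3 + 0.5×2 = 4.0; y[3] = 0 + 0.5×3 = 1.5. So y = [4, 4.0, 4.0, 1.5]

[4, 4.0, 4.0, 1.5]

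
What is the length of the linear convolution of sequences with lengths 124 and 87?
Linear/full convolution length: m + n - 1 = 124 + 87 - 1 = 210

210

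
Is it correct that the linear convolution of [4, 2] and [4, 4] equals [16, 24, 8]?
Recompute linear convolution of [4, 2] and [4, 4]: y[0] = 4×4 = 16; y[1] = 4×4 + 2×4 = 24; y[2] = 2×4 = 8 → [16, 24, 8]. Given [16, 24, 8] matches, so answer: Yes

Yes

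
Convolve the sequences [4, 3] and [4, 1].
y[0] = 4×4 = 16; y[1] = 4×1 + 3×4 = 16; y[2] = 3×1 = 3

[16, 16, 3]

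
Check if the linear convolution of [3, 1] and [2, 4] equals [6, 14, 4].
Recompute linear convolution of [3, 1] and [2, 4]: y[0] = 3×2 = 6; y[1] = 3×4 + 1×2 = 14; y[2] = 1×4 = 4 → [6, 14, 4]. Given [6, 14, 4] matches, so answer: Yes

Yes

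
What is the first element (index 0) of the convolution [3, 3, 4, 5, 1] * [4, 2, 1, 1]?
Use y[k] = Σ_i a[i]·b[k-i] at k=0. y[0] = 3×4 = 12

12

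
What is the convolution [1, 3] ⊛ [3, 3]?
y[0] = 1×3 = 3; y[1] = 1×3 + 3×3 = 12; y[2] = 3×3 = 9

[3, 12, 9]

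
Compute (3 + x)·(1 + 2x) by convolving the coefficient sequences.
Ascending coefficients: a = [3, 1], b = [1, 2]. c[0] = 3×1 = 3; c[1] = 3×2 + 1×1 = 7; c[2] = 1×2 = 2. Result coefficients: [3, 7, 2] → 3 + 7x + 2x^2

3 + 7x + 2x^2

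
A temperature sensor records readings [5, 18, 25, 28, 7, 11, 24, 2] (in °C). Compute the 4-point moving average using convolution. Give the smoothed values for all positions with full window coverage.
4-point moving average kernel = [1, 1, 1, 1]. Apply in 'valid' mode (full window coverage): avg[0] = (5 + 18 + 25 + 28) / 4 = 19.0; avg[1] = (18 + 25 + 28 + 7) / 4 = 19.5; avg[2] = (25 + 28 + 7 + 11) / 4 = 17.75; avg[3] = (28 + 7 + 11 + 24) / 4 = 17.5; avg[4] = (7 + 11 + 24 + 2) / 4 = 11.0. Smoothed values: [19.0, 19.5, 17.75, 17.5, 11.0]

[19.0, 19.5, 17.75, 17.5, 11.0]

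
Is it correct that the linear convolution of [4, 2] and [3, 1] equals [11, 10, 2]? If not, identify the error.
Recompute linear convolution of [4, 2] and [3, 1]: y[0] = 4×3 = 12; y[1] = 4×1 + 2×3 = 10; y[2] = 2×1 = 2 → [12, 10, 2]. Compare to given [11, 10, 2]: they differ at index 0: given 11, correct 12, so answer: No

No. Error at index 0: given 11, correct 12.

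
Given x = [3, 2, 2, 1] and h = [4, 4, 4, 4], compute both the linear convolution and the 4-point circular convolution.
Linear: y_lin[0] = 3×4 = 12; y_lin[1] = 3×4 + 2×4 = 20; y_lin[2] = 3×4 + 2×4 + 2×4 = 28; y_lin[3] = 3×4 + 2×4 + 2×4 + 1×4 = 32; y_lin[4] = 2×4 + 2×4 + 1×4 = 20; y_lin[5] = 2×4 + 1×4 = 12; y_lin[6] = 1×4 = 4 → [12, 20, 28, 32, 20, 12, 4]. Circular (length 4): y[0] = 3×4 + 2×4 + 2×4 + 1×4 = 32; y[1] = 3×4 + 2×4 + 2×4 + 1×4 = 32; y[2] = 3×4 + 2×4 + 2×4 + 1×4 = 32; y[3] = 3×4 + 2×4 + 2×4 + 1×4 = 32 → [32, 32, 32, 32]

Linear: [12, 20, 28, 32, 20, 12, 4], Circular: [32, 32, 32, 32]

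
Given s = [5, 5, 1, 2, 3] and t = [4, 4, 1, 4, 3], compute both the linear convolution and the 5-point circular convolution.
Linear: y_lin[0] = 5×4 = 20; y_lin[1] = 5×4 + 5×4 = 40; y_lin[2] = 5×1 + 5×4 + 1×4 = 29; y_lin[3] = 5×4 + 5×1 + 1×4 + 2×4 = 37; y_lin[4] = 5×3 + 5×4 + 1×1 + 2×4 + 3×4 = 56; y_lin[5] = 5×3 + 1×4 + 2×1 + 3×4 = 33; y_lin[6] = 1×3 + 2×4 + 3×1 = 14; y_lin[7] = 2×3 + 3×4 = 18; y_lin[8] = 3×3 = 9 → [20, 40, 29, 37, 56, 33, 14, 18, 9]. Circular (length 5): y[0] = 5×4 + 5×3 + 1×4 + 2×1 + 3×4 = 53; y[1] = 5×4 + 5×4 + 1×3 + 2×4 + 3×1 = 54; y[2] = 5×1 + 5×4 + 1×4 + 2×3 + 3×4 = 47; y[3] = 5×4 + 5×1 + 1×4 + 2×4 + 3×3 = 46; y[4] = 5×3 + 5×4 + 1×1 + 2×4 + 3×4 = 56 → [53, 54, 47, 46, 56]

Linear: [20, 40, 29, 37, 56, 33, 14, 18, 9], Circular: [53, 54, 47, 46, 56]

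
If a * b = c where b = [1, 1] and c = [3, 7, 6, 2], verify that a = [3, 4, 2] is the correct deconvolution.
Forward-compute [3, 4, 2] * [1, 1]: c[0] = 3×1 = 3; c[1] = 3×1 + 4×1 = 7; c[2] = 4×1 + 2×1 = 6; c[3] = 2×1 = 2 → [3, 7, 6, 2]. Matches given c = [3, 7, 6, 2], so verified.

Verified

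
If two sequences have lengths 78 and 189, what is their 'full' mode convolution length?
Linear/full convolution length: m + n - 1 = 78 + 189 - 1 = 266

266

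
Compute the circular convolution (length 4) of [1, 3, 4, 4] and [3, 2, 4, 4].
Use y[k] = Σ_j x[j]·h[(k-j) mod 4]. y[0] = 1×3 + 3×4 + 4×4 + 4×2 = 39; y[1] = 1×2 + 3×3 + 4×4 + 4×4 = 43; y[2] = 1×4 + 3×2 + 4×3 + 4×4 = 38; y[3] = 1×4 + 3×4 + 4×2 + 4×3 = 36. Result: [39, 43, 38, 36]

[39, 43, 38, 36]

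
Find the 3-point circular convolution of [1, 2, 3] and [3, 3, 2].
Use y[k] = Σ_j x[j]·h[(k-j) mod 3]. y[0] = 1×3 + 2×2 + 3×3 = 16; y[1] = 1×3 + 2×3 + 3×2 = 15; y[2] = 1×2 + 2×3 + 3×3 = 17. Result: [16, 15, 17]

[16, 15, 17]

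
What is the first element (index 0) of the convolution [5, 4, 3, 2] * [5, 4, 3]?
Use y[k] = Σ_i a[i]·b[k-i] at k=0. y[0] = 5×5 = 25

25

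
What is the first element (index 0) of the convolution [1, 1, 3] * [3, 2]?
Use y[k] = Σ_i a[i]·b[k-i] at k=0. y[0] = 1×3 = 3

3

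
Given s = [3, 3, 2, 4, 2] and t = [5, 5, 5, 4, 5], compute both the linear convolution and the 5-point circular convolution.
Linear: y_lin[0] = 3×5 = 15; y_lin[1] = 3×5 + 3×5 = 30; y_lin[2] = 3×5 + 3×5 + 2×5 = 40; y_lin[3] = 3×4 + 3×5 + 2×5 + 4×5 = 57; y_lin[4] = 3×5 + 3×4 + 2×5 + 4×5 + 2×5 = 67; y_lin[5] = 3×5 + 2×4 + 4×5 + 2×5 = 53; y_lin[6] = 2×5 + 4×4 + 2×5 = 36; y_lin[7] = 4×5 + 2×4 = 28; y_lin[8] = 2×5 = 10 → [15, 30, 40, 57, 67, 53, 36, 28, 10]. Circular (length 5): y[0] = 3×5 + 3×5 + 2×4 + 4×5 + 2×5 = 68; y[1] = 3×5 + 3×5 + 2×5 + 4×4 + 2×5 = 66; y[2] = 3×5 + 3×5 + 2×5 + 4×5 + 2×4 = 68; y[3] = 3×4 + 3×5 + 2×5 + 4×5 + 2×5 = 67; y[4] = 3×5 + 3×4 + 2×5 + 4×5 + 2×5 = 67 → [68, 66, 68, 67, 67]

Linear: [15, 30, 40, 57, 67, 53, 36, 28, 10], Circular: [68, 66, 68, 67, 67]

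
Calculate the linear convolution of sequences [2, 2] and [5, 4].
y[0] = 2×5 = 10; y[1] = 2×4 + 2×5 = 18; y[2] = 2×4 = 8

[10, 18, 8]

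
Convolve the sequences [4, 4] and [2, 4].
y[0] = 4×2 = 8; y[1] = 4×4 + 4×2 = 24; y[2] = 4×4 = 16

[8, 24, 16]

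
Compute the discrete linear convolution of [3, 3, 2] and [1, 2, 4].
y[0] = 3×1 = 3; y[1] = 3×2 + 3×1 = 9; y[2] = 3×4 + 3×2 + 2×1 = 20; y[3] = 3×4 + 2×2 = 16; y[4] = 2×4 = 8

[3, 9, 20, 16, 8]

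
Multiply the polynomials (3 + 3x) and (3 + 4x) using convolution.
Ascending coefficients: a = [3, 3], b = [3, 4]. c[0] = 3×3 = 9; c[1] = 3×4 + 3×3 = 21; c[2] = 3×4 = 12. Result coefficients: [9, 21, 12] → 9 + 21x + 12x^2

9 + 21x + 12x^2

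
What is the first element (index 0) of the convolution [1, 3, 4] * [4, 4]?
Use y[k] = Σ_i a[i]·b[k-i] at k=0. y[0] = 1×4 = 4

4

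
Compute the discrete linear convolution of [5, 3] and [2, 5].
y[0] = 5×2 = 10; y[1] = 5×5 + 3×2 = 31; y[2] = 3×5 = 15

[10, 31, 15]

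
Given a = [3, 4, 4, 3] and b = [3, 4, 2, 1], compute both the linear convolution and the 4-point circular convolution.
Linear: y_lin[0] = 3×3 = 9; y_lin[1] = 3×4 + 4×3 = 24; y_lin[2] = 3×2 + 4×4 + 4×3 = 34; y_lin[3] = 3×1 + 4×2 + 4×4 + 3×3 = 36; y_lin[4] = 4×1 + 4×2 + 3×4 = 24; y_lin[5] = 4×1 + 3×2 = 10; y_lin[6] = 3×1 = 3 → [9, 24, 34, 36, 24, 10, 3]. Circular (length 4): y[0] = 3×3 + 4×1 + 4×2 + 3×4 = 33; y[1] = 3×4 + 4×3 + 4×1 + 3×2 = 34; y[2] = 3×2 + 4×4 + 4×3 + 3×1 = 37; y[3] = 3×1 + 4×2 + 4×4 + 3×3 = 36 → [33, 34, 37, 36]

Linear: [9, 24, 34, 36, 24, 10, 3], Circular: [33, 34, 37, 36]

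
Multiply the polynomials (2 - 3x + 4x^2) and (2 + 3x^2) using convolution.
Ascending coefficients: a = [2, -3, 4], b = [2, 0, 3]. c[0] = 2×2 = 4; c[1] = 2×0 + -3×2 = -6; c[2] = 2×3 + -3×0 + 4×2 = 14; c[3] = -3×3 + 4×0 = -9; c[4] = 4×3 = 12. Result coefficients: [4, -6, 14, -9, 12] → 4 - 6x + 14x^2 - 9x^3 + 12x^4

4 - 6x + 14x^2 - 9x^3 + 12x^4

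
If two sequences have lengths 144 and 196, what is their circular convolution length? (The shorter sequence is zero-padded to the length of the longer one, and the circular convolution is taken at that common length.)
Circular convolution (zero-padding the shorter input) has length max(m, n) = max(144, 196) = 196

196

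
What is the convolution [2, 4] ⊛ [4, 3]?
y[0] = 2×4 = 8; y[1] = 2×3 + 4×4 = 22; y[2] = 4×3 = 12

[8, 22, 12]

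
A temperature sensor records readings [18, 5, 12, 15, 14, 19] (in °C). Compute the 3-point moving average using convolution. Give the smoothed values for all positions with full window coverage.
3-point moving average kernel = [1, 1, 1]. Apply in 'valid' mode (full window coverage): avg[0] = (18 + 5 + 12) / 3 = 11.67; avg[1] = (5 + 12 + 15) / 3 = 10.67; avg[2] = (12 + 15 + 14) / 3 = 13.67; avg[3] = (15 + 14 + 19) / 3 = 16.0. Smoothed values: [11.67, 10.67, 13.67, 16.0]

[11.67, 10.67, 13.67, 16.0]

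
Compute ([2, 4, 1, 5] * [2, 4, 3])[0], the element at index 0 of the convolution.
Use y[k] = Σ_i a[i]·b[k-i] at k=0. y[0] = 2×2 = 4

4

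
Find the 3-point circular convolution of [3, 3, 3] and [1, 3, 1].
Use y[k] = Σ_j u[j]·v[(k-j) mod 3]. y[0] = 3×1 + 3×1 + 3×3 = 15; y[1] = 3×3 + 3×1 + 3×1 = 15; y[2] = 3×1 + 3×3 + 3×1 = 15. Result: [15, 15, 15]

[15, 15, 15]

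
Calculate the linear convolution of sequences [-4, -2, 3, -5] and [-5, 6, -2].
y[0] = -4×-5 = 20; y[1] = -4×6 + -2×-5 = -14; y[2] = -4×-2 + -2×6 + 3×-5 = -19; y[3] = -2×-2 + 3×6 + -5×-5 = 47; y[4] = 3×-2 + -5×6 = -36; y[5] = -5×-2 = 10

[20, -14, -19, 47, -36, 10]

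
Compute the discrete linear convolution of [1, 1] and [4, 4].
y[0] = 1×4 = 4; y[1] = 1×4 + 1×4 = 8; y[2] = 1×4 = 4

[4, 8, 4]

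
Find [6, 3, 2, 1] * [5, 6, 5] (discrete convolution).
y[0] = 6×5 = 30; y[1] = 6×6 + 3×5 = 51; y[2] = 6×5 + 3×6 + 2×5 = 58; y[3] = 3×5 + 2×6 + 1×5 = 32; y[4] = 2×5 + 1×6 = 16; y[5] = 1×5 = 5

[30, 51, 58, 32, 16, 5]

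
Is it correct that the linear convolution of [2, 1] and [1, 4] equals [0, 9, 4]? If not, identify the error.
Recompute linear convolution of [2, 1] and [1, 4]: y[0] = 2×1 = 2; y[1] = 2×4 + 1×1 = 9; y[2] = 1×4 = 4 → [2, 9, 4]. Compare to given [0, 9, 4]: they differ at index 0: given 0, correct 2, so answer: No

No. Error at index 0: given 0, correct 2.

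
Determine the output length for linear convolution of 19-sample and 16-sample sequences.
Linear/full convolution length: m + n - 1 = 19 + 16 - 1 = 34

34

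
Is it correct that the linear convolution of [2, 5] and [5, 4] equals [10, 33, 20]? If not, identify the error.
Recompute linear convolution of [2, 5] and [5, 4]: y[0] = 2×5 = 10; y[1] = 2×4 + 5×5 = 33; y[2] = 5×4 = 20 → [10, 33, 20]. Given [10, 33, 20] matches, so answer: Yes

Yes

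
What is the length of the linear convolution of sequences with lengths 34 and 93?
Linear/full convolution length: m + n - 1 = 34 + 93 - 1 = 126

126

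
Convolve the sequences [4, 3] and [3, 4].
y[0] = 4×3 = 12; y[1] = 4×4 + 3×3 = 25; y[2] = 3×4 = 12

[12, 25, 12]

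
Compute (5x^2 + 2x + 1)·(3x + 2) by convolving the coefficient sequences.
Ascending coefficients: a = [1, 2, 5], b = [2, 3]. c[0] = 1×2 = 2; c[1] = 1×3 + 2×2 = 7; c[2] = 2×3 + 5×2 = 16; c[3] = 5×3 = 15. Result coefficients: [2, 7, 16, 15] → 15x^3 + 16x^2 + 7x + 2

15x^3 + 16x^2 + 7x + 2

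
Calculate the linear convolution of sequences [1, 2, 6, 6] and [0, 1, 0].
y[0] = 1×0 = 0; y[1] = 1×1 + 2×0 = 1; y[2] = 1×0 + 2×1 + 6×0 = 2; y[3] = 2×0 + 6×1 + 6×0 = 6; y[4] = 6×0 + 6×1 = 6; y[5] = 6×0 = 0

[0, 1, 2, 6, 6, 0]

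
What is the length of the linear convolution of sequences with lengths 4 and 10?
Linear/full convolution length: m + n - 1 = 4 + 10 - 1 = 13

13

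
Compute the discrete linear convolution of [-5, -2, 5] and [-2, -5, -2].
y[0] = -5×-2 = 10; y[1] = -5×-5 + -2×-2 = 29; y[2] = -5×-2 + -2×-5 + 5×-2 = 10; y[3] = -2×-2 + 5×-5 = -21; y[4] = 5×-2 = -10

[10, 29, 10, -21, -10]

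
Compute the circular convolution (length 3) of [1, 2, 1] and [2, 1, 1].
Use y[k] = Σ_j f[j]·g[(k-j) mod 3]. y[0] = 1×2 + 2×1 + 1×1 = 5; y[1] = 1×1 + 2×2 + 1×1 = 6; y[2] = 1×1 + 2×1 + 1×2 = 5. Result: [5, 6, 5]

[5, 6, 5]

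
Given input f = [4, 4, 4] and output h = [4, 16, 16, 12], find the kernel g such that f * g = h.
Output length 4 = len(f) + len(g) - 1 ⇒ len(g) = 2. Solve g forward using g[k] = (h[k] - Σ_{i≥1} f[i]·g[k-i]) / f[0]: g[0] = h[0] / f[0] = 4 / 4 = 1; g[1] = (h[1] - 4×1) / f[0] = (16 - 4×1) / 4 = 3. So g = [1, 3]. Forward-check [4, 4, 4] * [1, 3]: h[0] = 4×1 = 4; h[1] = 4×3 + 4×1 = 16; h[2] = 4×3 + 4×1 = 16; h[3] = 4×3 = 12 → [4, 16, 16, 12] ✓

[1, 3]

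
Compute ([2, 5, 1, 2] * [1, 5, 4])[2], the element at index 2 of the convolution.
Use y[k] = Σ_i a[i]·b[k-i] at k=2. y[2] = 2×4 + 5×5 + 1×1 = 34

34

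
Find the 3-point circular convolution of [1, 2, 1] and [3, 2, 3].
Use y[k] = Σ_j u[j]·v[(k-j) mod 3]. y[0] = 1×3 + 2×3 + 1×2 = 11; y[1] = 1×2 + 2×3 + 1×3 = 11; y[2] = 1×3 + 2×2 + 1×3 = 10. Result: [11, 11, 10]

[11, 11, 10]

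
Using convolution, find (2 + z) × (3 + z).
Ascending coefficients: a = [2, 1], b = [3, 1]. c[0] = 2×3 = 6; c[1] = 2×1 + 1×3 = 5; c[2] = 1×1 = 1. Result coefficients: [6, 5, 1] → 6 + 5z + z^2

6 + 5z + z^2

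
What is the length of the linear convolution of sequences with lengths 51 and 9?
Linear/full convolution length: m + n - 1 = 51 + 9 - 1 = 59

59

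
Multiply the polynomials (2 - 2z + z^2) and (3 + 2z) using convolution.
Ascending coefficients: a = [2, -2, 1], b = [3, 2]. c[0] = 2×3 = 6; c[1] = 2×2 + -2×3 = -2; c[2] = -2×2 + 1×3 = -1; c[3] = 1×2 = 2. Result coefficients: [6, -2, -1, 2] → 6 - 2z - z^2 + 2z^3

6 - 2z - z^2 + 2z^3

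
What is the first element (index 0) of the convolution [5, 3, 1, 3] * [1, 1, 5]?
Use y[k] = Σ_i a[i]·b[k-i] at k=0. y[0] = 5×1 = 5

5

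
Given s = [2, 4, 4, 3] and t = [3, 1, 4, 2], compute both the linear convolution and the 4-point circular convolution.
Linear: y_lin[0] = 2×3 = 6; y_lin[1] = 2×1 + 4×3 = 14; y_lin[2] = 2×4 + 4×1 + 4×3 = 24; y_lin[3] = 2×2 + 4×4 + 4×1 + 3×3 = 33; y_lin[4] = 4×2 + 4×4 + 3×1 = 27; y_lin[5] = 4×2 + 3×4 = 20; y_lin[6] = 3×2 = 6 → [6, 14, 24, 33, 27, 20, 6]. Circular (length 4): y[0] = 2×3 + 4×2 + 4×4 + 3×1 = 33; y[1] = 2×1 + 4×3 + 4×2 + 3×4 = 34; y[2] = 2×4 + 4×1 + 4×3 + 3×2 = 30; y[3] = 2×2 + 4×4 + 4×1 + 3×3 = 33 → [33, 34, 30, 33]

Linear: [6, 14, 24, 33, 27, 20, 6], Circular: [33, 34, 30, 33]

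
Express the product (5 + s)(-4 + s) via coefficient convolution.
Ascending coefficients: a = [5, 1], b = [-4, 1]. c[0] = 5×-4 = -20; c[1] = 5×1 + 1×-4 = 1; c[2] = 1×1 = 1. Result coefficients: [-20, 1, 1] → -20 + s + s^2

-20 + s + s^2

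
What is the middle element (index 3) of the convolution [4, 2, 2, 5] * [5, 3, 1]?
Use y[k] = Σ_i a[i]·b[k-i] at k=3. y[3] = 2×1 + 2×3 + 5×5 = 33

33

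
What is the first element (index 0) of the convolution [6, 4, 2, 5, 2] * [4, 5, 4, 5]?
Use y[k] = Σ_i a[i]·b[k-i] at k=0. y[0] = 6×4 = 24

24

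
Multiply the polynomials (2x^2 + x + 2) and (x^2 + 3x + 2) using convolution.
Ascending coefficients: a = [2, 1, 2], b = [2, 3, 1]. c[0] = 2×2 = 4; c[1] = 2×3 + 1×2 = 8; c[2] = 2×1 + 1×3 + 2×2 = 9; c[3] = 1×1 + 2×3 = 7; c[4] = 2×1 = 2. Result coefficients: [4, 8, 9, 7, 2] → 2x^4 + 7x^3 + 9x^2 + 8x + 4

2x^4 + 7x^3 + 9x^2 + 8x + 4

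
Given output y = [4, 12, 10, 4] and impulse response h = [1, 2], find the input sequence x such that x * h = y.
Deconvolve y=[4, 12, 10, 4] by h=[1, 2]. Since h[0]=1, solve forward: x[0] = y[0] / 1 = 4; x[1] = (y[1] - 4×2) / 1 = 4; x[2] = (y[2] - 4×2) / 1 = 2. So x = [4, 4, 2]. Check by forward convolution: y[0] = 4×1 = 4; y[1] = 4×2 + 4×1 = 12; y[2] = 4×2 + 2×1 = 10; y[3] = 2×2 = 4

[4, 4, 2]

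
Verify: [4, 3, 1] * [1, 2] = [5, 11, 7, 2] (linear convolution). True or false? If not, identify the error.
Recompute linear convolution of [4, 3, 1] and [1, 2]: y[0] = 4×1 = 4; y[1] = 4×2 + 3×1 = 11; y[2] = 3×2 + 1×1 = 7; y[3] = 1×2 = 2 → [4, 11, 7, 2]. Compare to given [5, 11, 7, 2]: they differ at index 0: given 5, correct 4, so answer: No

No. Error at index 0: given 5, correct 4.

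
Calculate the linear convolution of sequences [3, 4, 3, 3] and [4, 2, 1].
y[0] = 3×4 = 12; y[1] = 3×2 + 4×4 = 22; y[2] = 3×1 + 4×2 + 3×4 = 23; y[3] = 4×1 + 3×2 + 3×4 = 22; y[4] = 3×1 + 3×2 = 9; y[5] = 3×1 = 3

[12, 22, 23, 22, 9, 3]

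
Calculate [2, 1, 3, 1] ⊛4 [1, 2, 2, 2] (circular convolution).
Use y[k] = Σ_j a[j]·b[(k-j) mod 4]. y[0] = 2×1 + 1×2 + 3×2 + 1×2 = 12; y[1] = 2×2 + 1×1 + 3×2 + 1×2 = 13; y[2] = 2×2 + 1×2 + 3×1 + 1×2 = 11; y[3] = 2×2 + 1×2 + 3×2 + 1×1 = 13. Result: [12, 13, 11, 13]

[12, 13, 11, 13]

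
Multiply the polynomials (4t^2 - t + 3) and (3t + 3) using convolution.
Ascending coefficients: a = [3, -1, 4], b = [3, 3]. c[0] = 3×3 = 9; c[1] = 3×3 + -1×3 = 6; c[2] = -1×3 + 4×3 = 9; c[3] = 4×3 = 12. Result coefficients: [9, 6, 9, 12] → 12t^3 + 9t^2 + 6t + 9

12t^3 + 9t^2 + 6t + 9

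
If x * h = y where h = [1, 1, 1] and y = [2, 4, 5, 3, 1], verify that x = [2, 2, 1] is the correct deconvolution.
Forward-compute [2, 2, 1] * [1, 1, 1]: y[0] = 2×1 = 2; y[1] = 2×1 + 2×1 = 4; y[2] = 2×1 + 2×1 + 1×1 = 5; y[3] = 2×1 + 1×1 = 3; y[4] = 1×1 = 1 → [2, 4, 5, 3, 1]. Matches given y = [2, 4, 5, 3, 1], so verified.

Verified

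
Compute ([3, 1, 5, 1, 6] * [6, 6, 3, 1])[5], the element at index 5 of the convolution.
Use y[k] = Σ_i a[i]·b[k-i] at k=5. y[5] = 5×1 + 1×3 + 6×6 = 44

44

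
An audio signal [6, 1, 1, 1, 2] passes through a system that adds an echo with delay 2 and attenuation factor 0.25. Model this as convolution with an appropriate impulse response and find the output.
Direct-path + delayed-attenuated-path model → impulse response h = [1, 0, 0.25] (1 at lag 0, 0.25 at lag 2). Output y[n] = x[n] + 0.25·x[n - 2] (with x[n] = 0 outside 0..4): y[0] = 6 + 0.25×0 = 6; y[1] = 1 + 0.25×0 = 1; y[2] = 1 + 0.25×6 = 2.5; y[3] = 1 + 0.25×1 = 1.25; y[4] = 2 + 0.25×1 = 2.25; y[5] = 0 + 0.25×1 = 0.25; y[6] = 0 + 0.25×2 = 0.5. So y = [6, 1, 2.5, 1.25, 2.25, 0.25, 0.5]

[6, 1, 2.5, 1.25, 2.25, 0.25, 0.5]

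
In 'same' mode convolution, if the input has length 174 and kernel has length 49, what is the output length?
'Same' mode returns an output with the same length as the input: 174

174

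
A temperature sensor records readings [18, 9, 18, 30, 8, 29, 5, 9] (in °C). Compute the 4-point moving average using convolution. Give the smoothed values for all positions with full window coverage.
4-point moving average kernel = [1, 1, 1, 1]. Apply in 'valid' mode (full window coverage): avg[0] = (18 + 9 + 18 + 30) / 4 = 18.75; avg[1] = (9 + 18 + 30 + 8) / 4 = 16.25; avg[2] = (18 + 30 + 8 + 29) / 4 = 21.25; avg[3] = (30 + 8 + 29 + 5) / 4 = 18.0; avg[4] = (8 + 29 + 5 + 9) / 4 = 12.75. Smoothed values: [18.75, 16.25, 21.25, 18.0, 12.75]

[18.75, 16.25, 21.25, 18.0, 12.75]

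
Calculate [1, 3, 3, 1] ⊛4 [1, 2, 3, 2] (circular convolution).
Use y[k] = Σ_j a[j]·b[(k-j) mod 4]. y[0] = 1×1 + 3×2 + 3×3 + 1×2 = 18; y[1] = 1×2 + 3×1 + 3×2 + 1×3 = 14; y[2] = 1×3 + 3×2 + 3×1 + 1×2 = 14; y[3] = 1×2 + 3×3 + 3×2 + 1×1 = 18. Result: [18, 14, 14, 18]

[18, 14, 14, 18]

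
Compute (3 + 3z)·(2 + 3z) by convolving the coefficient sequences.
Ascending coefficients: a = [3, 3], b = [2, 3]. c[0] = 3×2 = 6; c[1] = 3×3 + 3×2 = 15; c[2] = 3×3 = 9. Result coefficients: [6, 15, 9] → 6 + 15z + 9z^2

6 + 15z + 9z^2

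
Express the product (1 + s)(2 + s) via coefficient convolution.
Ascending coefficients: a = [1, 1], b = [2, 1]. c[0] = 1×2 = 2; c[1] = 1×1 + 1×2 = 3; c[2] = 1×1 = 1. Result coefficients: [2, 3, 1] → 2 + 3s + s^2

2 + 3s + s^2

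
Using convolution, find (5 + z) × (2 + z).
Ascending coefficients: a = [5, 1], b = [2, 1]. c[0] = 5×2 = 10; c[1] = 5×1 + 1×2 = 7; c[2] = 1×1 = 1. Result coefficients: [10, 7, 1] → 10 + 7z + z^2

10 + 7z + z^2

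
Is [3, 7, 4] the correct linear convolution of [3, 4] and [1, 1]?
Recompute linear convolution of [3, 4] and [1, 1]: y[0] = 3×1 = 3; y[1] = 3×1 + 4×1 = 7; y[2] = 4×1 = 4 → [3, 7, 4]. Given [3, 7, 4] matches, so answer: Yes

Yes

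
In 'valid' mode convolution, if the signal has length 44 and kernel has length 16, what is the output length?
'Valid' mode counts only positions where the kernel fully overlaps the signal: m - n + 1 = 44 - 16 + 1 = 29

29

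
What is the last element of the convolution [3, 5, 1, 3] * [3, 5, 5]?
Use y[k] = Σ_i a[i]·b[k-i] at k=5. y[5] = 3×5 = 15

15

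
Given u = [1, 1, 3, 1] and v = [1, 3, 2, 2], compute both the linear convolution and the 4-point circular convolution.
Linear: y_lin[0] = 1×1 = 1; y_lin[1] = 1×3 + 1×1 = 4; y_lin[2] = 1×2 + 1×3 + 3×1 = 8; y_lin[3] = 1×2 + 1×2 + 3×3 + 1×1 = 14; y_lin[4] = 1×2 + 3×2 + 1×3 = 11; y_lin[5] = 3×2 + 1×2 = 8; y_lin[6] = 1×2 = 2 → [1, 4, 8, 14, 11, 8, 2]. Circular (length 4): y[0] = 1×1 + 1×2 + 3×2 + 1×3 = 12; y[1] = 1×3 + 1×1 + 3×2 + 1×2 = 12; y[2] = 1×2 + 1×3 + 3×1 + 1×2 = 10; y[3] = 1×2 + 1×2 + 3×3 + 1×1 = 14 → [12, 12, 10, 14]

Linear: [1, 4, 8, 14, 11, 8, 2], Circular: [12, 12, 10, 14]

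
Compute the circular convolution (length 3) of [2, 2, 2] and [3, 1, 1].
Use y[k] = Σ_j f[j]·g[(k-j) mod 3]. y[0] = 2×3 + 2×1 + 2×1 = 10; y[1] = 2×1 + 2×3 + 2×1 = 10; y[2] = 2×1 + 2×1 + 2×3 = 10. Result: [10, 10, 10]

[10, 10, 10]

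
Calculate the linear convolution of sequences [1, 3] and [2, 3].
y[0] = 1×2 = 2; y[1] = 1×3 + 3×2 = 9; y[2] = 3×3 = 9

[2, 9, 9]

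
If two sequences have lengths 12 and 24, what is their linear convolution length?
Linear/full convolution length: m + n - 1 = 12 + 24 - 1 = 35

35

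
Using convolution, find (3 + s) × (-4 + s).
Ascending coefficients: a = [3, 1], b = [-4, 1]. c[0] = 3×-4 = -12; c[1] = 3×1 + 1×-4 = -1; c[2] = 1×1 = 1. Result coefficients: [-12, -1, 1] → -12 - s + s^2

-12 - s + s^2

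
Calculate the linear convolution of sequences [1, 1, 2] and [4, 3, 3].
y[0] = 1×4 = 4; y[1] = 1×3 + 1×4 = 7; y[2] = 1×3 + 1×3 + 2×4 = 14; y[3] = 1×3 + 2×3 = 9; y[4] = 2×3 = 6

[4, 7, 14, 9, 6]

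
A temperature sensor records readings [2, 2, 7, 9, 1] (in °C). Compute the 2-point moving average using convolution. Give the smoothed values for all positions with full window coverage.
2-point moving average kernel = [1, 1]. Apply in 'valid' mode (full window coverage): avg[0] = (2 + 2) / 2 = 2.0; avg[1] = (2 + 7) / 2 = 4.5; avg[2] = (7 + 9) / 2 = 8.0; avg[3] = (9 + 1) / 2 = 5.0. Smoothed values: [2.0, 4.5, 8.0, 5.0]

[2.0, 4.5, 8.0, 5.0]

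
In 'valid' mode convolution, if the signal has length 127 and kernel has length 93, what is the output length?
'Valid' mode counts only positions where the kernel fully overlaps the signal: m - n + 1 = 127 - 93 + 1 = 35

35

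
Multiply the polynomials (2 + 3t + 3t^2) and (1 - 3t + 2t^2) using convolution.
Ascending coefficients: a = [2, 3, 3], b = [1, -3, 2]. c[0] = 2×1 = 2; c[1] = 2×-3 + 3×1 = -3; c[2] = 2×2 + 3×-3 + 3×1 = -2; c[3] = 3×2 + 3×-3 = -3; c[4] = 3×2 = 6. Result coefficients: [2, -3, -2, -3, 6] → 2 - 3t - 2t^2 - 3t^3 + 6t^4

2 - 3t - 2t^2 - 3t^3 + 6t^4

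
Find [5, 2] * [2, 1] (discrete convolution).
y[0] = 5×2 = 10; y[1] = 5×1 + 2×2 = 9; y[2] = 2×1 = 2

[10, 9, 2]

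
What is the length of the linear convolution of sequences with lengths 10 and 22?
Linear/full convolution length: m + n - 1 = 10 + 22 - 1 = 31

31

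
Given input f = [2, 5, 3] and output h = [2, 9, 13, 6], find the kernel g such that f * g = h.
Output length 4 = len(f) + len(g) - 1 ⇒ len(g) = 2. Solve g forward using g[k] = (h[k] - Σ_{i≥1} f[i]·g[k-i]) / f[0]: g[0] = h[0] / f[0] = 2 / 2 = 1; g[1] = (h[1] - 5×1) / f[0] = (9 - 5×1) / 2 = 2. So g = [1, 2]. Forward-check [2, 5, 3] * [1, 2]: h[0] = 2×1 = 2; h[1] = 2×2 + 5×1 = 9; h[2] = 5×2 + 3×1 = 13; h[3] = 3×2 = 6 → [2, 9, 13, 6] ✓

[1, 2]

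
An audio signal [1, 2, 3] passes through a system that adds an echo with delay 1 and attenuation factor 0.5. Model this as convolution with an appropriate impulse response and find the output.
Direct-path + delayed-attenuated-path model → impulse response h = [1, 0.5] (1 at lag 0, 0.5 at lag 1). Output y[n] = x[n] + 0.5·x[n - 1] (with x[n] = 0 outside 0..2): y[0] = 1 + 0.5×0 = 1; y[1] = 2 + 0.5×1 = 2.5; y[2] = 3 + 0.5×2 = 4.0; y[3] = 0 + 0.5×3 = 1.5. So y = [1, 2.5, 4.0, 1.5]

[1, 2.5, 4.0, 1.5]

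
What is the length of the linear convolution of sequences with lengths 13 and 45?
Linear/full convolution length: m + n - 1 = 13 + 45 - 1 = 57

57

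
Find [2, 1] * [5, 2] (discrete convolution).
y[0] = 2×5 = 10; y[1] = 2×2 + 1×5 = 9; y[2] = 1×2 = 2

[10, 9, 2]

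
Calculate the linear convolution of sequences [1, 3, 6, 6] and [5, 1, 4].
y[0] = 1×5 = 5; y[1] = 1×1 + 3×5 = 16; y[2] = 1×4 + 3×1 + 6×5 = 37; y[3] = 3×4 + 6×1 + 6×5 = 48; y[4] = 6×4 + 6×1 = 30; y[5] = 6×4 = 24

[5, 16, 37, 48, 30, 24]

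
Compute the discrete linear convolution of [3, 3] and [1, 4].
y[0] = 3×1 = 3; y[1] = 3×4 + 3×1 = 15; y[2] = 3×4 = 12

[3, 15, 12]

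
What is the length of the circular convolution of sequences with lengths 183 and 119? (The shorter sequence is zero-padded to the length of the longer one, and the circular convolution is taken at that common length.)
Circular convolution (zero-padding the shorter input) has length max(m, n) = max(183, 119) = 183

183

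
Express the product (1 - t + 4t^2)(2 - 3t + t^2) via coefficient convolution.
Ascending coefficients: a = [1, -1, 4], b = [2, -3, 1]. c[0] = 1×2 = 2; c[1] = 1×-3 + -1×2 = -5; c[2] = 1×1 + -1×-3 + 4×2 = 12; c[3] = -1×1 + 4×-3 = -13; c[4] = 4×1 = 4. Result coefficients: [2, -5, 12, -13, 4] → 2 - 5t + 12t^2 - 13t^3 + 4t^4

2 - 5t + 12t^2 - 13t^3 + 4t^4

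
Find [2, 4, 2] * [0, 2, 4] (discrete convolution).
y[0] = 2×0 = 0; y[1] = 2×2 + 4×0 = 4; y[2] = 2×4 + 4×2 + 2×0 = 16; y[3] = 4×4 + 2×2 = 20; y[4] = 2×4 = 8

[0, 4, 16, 20, 8]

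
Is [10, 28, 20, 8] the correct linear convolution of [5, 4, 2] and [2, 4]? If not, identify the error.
Recompute linear convolution of [5, 4, 2] and [2, 4]: y[0] = 5×2 = 10; y[1] = 5×4 + 4×2 = 28; y[2] = 4×4 + 2×2 = 20; y[3] = 2×4 = 8 → [10, 28, 20, 8]. Given [10, 28, 20, 8] matches, so answer: Yes

Yes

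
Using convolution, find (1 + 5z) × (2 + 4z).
Ascending coefficients: a = [1, 5], b = [2, 4]. c[0] = 1×2 = 2; c[1] = 1×4 + 5×2 = 14; c[2] = 5×4 = 20. Result coefficients: [2, 14, 20] → 2 + 14z + 20z^2

2 + 14z + 20z^2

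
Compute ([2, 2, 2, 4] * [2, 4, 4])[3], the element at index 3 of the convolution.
Use y[k] = Σ_i a[i]·b[k-i] at k=3. y[3] = 2×4 + 2×4 + 4×2 = 24

24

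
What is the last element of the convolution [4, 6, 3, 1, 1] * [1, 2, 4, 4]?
Use y[k] = Σ_i a[i]·b[k-i] at k=7. y[7] = 1×4 = 4

4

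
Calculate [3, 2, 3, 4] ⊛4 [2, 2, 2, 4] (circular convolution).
Use y[k] = Σ_j u[j]·v[(k-j) mod 4]. y[0] = 3×2 + 2×4 + 3×2 + 4×2 = 28; y[1] = 3×2 + 2×2 + 3×4 + 4×2 = 30; y[2] = 3×2 + 2×2 + 3×2 + 4×4 = 32; y[3] = 3×4 + 2×2 + 3×2 + 4×2 = 30. Result: [28, 30, 32, 30]

[28, 30, 32, 30]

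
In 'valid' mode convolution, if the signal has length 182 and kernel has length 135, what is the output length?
'Valid' mode counts only positions where the kernel fully overlaps the signal: m - n + 1 = 182 - 135 + 1 = 48

48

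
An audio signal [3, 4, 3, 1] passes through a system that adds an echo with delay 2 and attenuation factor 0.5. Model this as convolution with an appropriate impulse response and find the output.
Direct-path + delayed-attenuated-path model → impulse response h = [1, 0, 0.5] (1 at lag 0, 0.5 at lag 2). Output y[n] = x[n] + 0.5·x[n - 2] (with x[n] = 0 outside 0..3): y[0] = 3 + 0.5×0 = 3; y[1] = 4 + 0.5×0 = 4; y[2] = 3 + 0.5×3 = 4.5; y[3] = 1 + 0.5×4 = 3.0; y[4] = 0 + 0.5×3 = 1.5; y[5] = 0 + 0.5×1 = 0.5. So y = [3, 4, 4.5, 3.0, 1.5, 0.5]

[3, 4, 4.5, 3.0, 1.5, 0.5]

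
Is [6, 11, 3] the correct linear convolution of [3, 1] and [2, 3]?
Recompute linear convolution of [3, 1] and [2, 3]: y[0] = 3×2 = 6; y[1] = 3×3 + 1×2 = 11; y[2] = 1×3 = 3 → [6, 11, 3]. Given [6, 11, 3] matches, so answer: Yes

Yes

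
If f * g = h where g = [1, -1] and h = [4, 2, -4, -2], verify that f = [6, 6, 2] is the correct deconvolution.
Forward-compute [6, 6, 2] * [1, -1]: h[0] = 6×1 = 6; h[1] = 6×-1 + 6×1 = 0; h[2] = 6×-1 + 2×1 = -4; h[3] = 2×-1 = -2 → [6, 0, -4, -2]. Does not match given h = [4, 2, -4, -2].

Not verified. [6, 6, 2] * [1, -1] = [6, 0, -4, -2], which differs from [4, 2, -4, -2] at index 0.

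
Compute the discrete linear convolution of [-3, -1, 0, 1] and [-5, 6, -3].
y[0] = -3×-5 = 15; y[1] = -3×6 + -1×-5 = -13; y[2] = -3×-3 + -1×6 + 0×-5 = 3; y[3] = -1×-3 + 0×6 + 1×-5 = -2; y[4] = 0×-3 + 1×6 = 6; y[5] = 1×-3 = -3

[15, -13, 3, -2, 6, -3]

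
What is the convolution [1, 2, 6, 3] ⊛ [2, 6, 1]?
y[0] = 1×2 = 2; y[1] = 1×6 + 2×2 = 10; y[2] = 1×1 + 2×6 + 6×2 = 25; y[3] = 2×1 + 6×6 + 3×2 = 44; y[4] = 6×1 + 3×6 = 24; y[5] = 3×1 = 3

[2, 10, 25, 44, 24, 3]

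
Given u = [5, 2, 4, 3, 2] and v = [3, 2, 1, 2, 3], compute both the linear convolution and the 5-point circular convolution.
Linear: y_lin[0] = 5×3 = 15; y_lin[1] = 5×2 + 2×3 = 16; y_lin[2] = 5×1 + 2×2 + 4×3 = 21; y_lin[3] = 5×2 + 2×1 + 4×2 + 3×3 = 29; y_lin[4] = 5×3 + 2×2 + 4×1 + 3×2 + 2×3 = 35; y_lin[5] = 2×3 + 4×2 + 3×1 + 2×2 = 21; y_lin[6] = 4×3 + 3×2 + 2×1 = 20; y_lin[7] = 3×3 + 2×2 = 13; y_lin[8] = 2×3 = 6 → [15, 16, 21, 29, 35, 21, 20, 13, 6]. Circular (length 5): y[0] = 5×3 + 2×3 + 4×2 + 3×1 + 2×2 = 36; y[1] = 5×2 + 2×3 + 4×3 + 3×2 + 2×1 = 36; y[2] = 5×1 + 2×2 + 4×3 + 3×3 + 2×2 = 34; y[3] = 5×2 + 2×1 + 4×2 + 3×3 + 2×3 = 35; y[4] = 5×3 + 2×2 + 4×1 + 3×2 + 2×3 = 35 → [36, 36, 34, 35, 35]

Linear: [15, 16, 21, 29, 35, 21, 20, 13, 6], Circular: [36, 36, 34, 35, 35]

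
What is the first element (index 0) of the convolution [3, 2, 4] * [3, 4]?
Use y[k] = Σ_i a[i]·b[k-i] at k=0. y[0] = 3×3 = 9

9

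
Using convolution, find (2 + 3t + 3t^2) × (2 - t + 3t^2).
Ascending coefficients: a = [2, 3, 3], b = [2, -1, 3]. c[0] = 2×2 = 4; c[1] = 2×-1 + 3×2 = 4; c[2] = 2×3 + 3×-1 + 3×2 = 9; c[3] = 3×3 + 3×-1 = 6; c[4] = 3×3 = 9. Result coefficients: [4, 4, 9, 6, 9] → 4 + 4t + 9t^2 + 6t^3 + 9t^4

4 + 4t + 9t^2 + 6t^3 + 9t^4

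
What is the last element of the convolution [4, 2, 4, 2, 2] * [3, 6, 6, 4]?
Use y[k] = Σ_i a[i]·b[k-i] at k=7. y[7] = 2×4 = 8

8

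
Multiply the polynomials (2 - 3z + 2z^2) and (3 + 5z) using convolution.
Ascending coefficients: a = [2, -3, 2], b = [3, 5]. c[0] = 2×3 = 6; c[1] = 2×5 + -3×3 = 1; c[2] = -3×5 + 2×3 = -9; c[3] = 2×5 = 10. Result coefficients: [6, 1, -9, 10] → 6 + z - 9z^2 + 10z^3

6 + z - 9z^2 + 10z^3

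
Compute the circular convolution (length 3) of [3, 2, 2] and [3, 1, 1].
Use y[k] = Σ_j x[j]·h[(k-j) mod 3]. y[0] = 3×3 + 2×1 + 2×1 = 13; y[1] = 3×1 + 2×3 + 2×1 = 11; y[2] = 3×1 + 2×1 + 2×3 = 11. Result: [13, 11, 11]

[13, 11, 11]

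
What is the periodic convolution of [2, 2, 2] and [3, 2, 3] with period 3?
Use y[k] = Σ_j f[j]·g[(k-j) mod 3]. y[0] = 2×3 + 2×3 + 2×2 = 16; y[1] = 2×2 + 2×3 + 2×3 = 16; y[2] = 2×3 + 2×2 + 2×3 = 16. Result: [16, 16, 16]

[16, 16, 16]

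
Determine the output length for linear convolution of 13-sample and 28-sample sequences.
Linear/full convolution length: m + n - 1 = 13 + 28 - 1 = 40

40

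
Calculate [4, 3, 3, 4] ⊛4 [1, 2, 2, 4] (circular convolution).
Use y[k] = Σ_j u[j]·v[(k-j) mod 4]. y[0] = 4×1 + 3×4 + 3×2 + 4×2 = 30; y[1] = 4×2 + 3×1 + 3×4 + 4×2 = 31; y[2] = 4×2 + 3×2 + 3×1 + 4×4 = 33; y[3] = 4×4 + 3×2 + 3×2 + 4×1 = 32. Result: [30, 31, 33, 32]

[30, 31, 33, 32]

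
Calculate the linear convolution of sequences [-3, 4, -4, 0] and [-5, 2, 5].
y[0] = -3×-5 = 15; y[1] = -3×2 + 4×-5 = -26; y[2] = -3×5 + 4×2 + -4×-5 = 13; y[3] = 4×5 + -4×2 + 0×-5 = 12; y[4] = -4×5 + 0×2 = -20; y[5] = 0×5 = 0

[15, -26, 13, 12, -20, 0]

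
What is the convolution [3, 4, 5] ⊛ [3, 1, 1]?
y[0] = 3×3 = 9; y[1] = 3×1 + 4×3 = 15; y[2] = 3×1 + 4×1 + 5×3 = 22; y[3] = 4×1 + 5×1 = 9; y[4] = 5×1 = 5

[9, 15, 22, 9, 5]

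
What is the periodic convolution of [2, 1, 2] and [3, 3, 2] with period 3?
Use y[k] = Σ_j f[j]·g[(k-j) mod 3]. y[0] = 2×3 + 1×2 + 2×3 = 14; y[1] = 2×3 + 1×3 + 2×2 = 13; y[2] = 2×2 + 1×3 + 2×3 = 13. Result: [14, 13, 13]

[14, 13, 13]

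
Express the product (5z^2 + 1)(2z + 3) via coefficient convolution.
Ascending coefficients: a = [1, 0, 5], b = [3, 2]. c[0] = 1×3 = 3; c[1] = 1×2 + 0×3 = 2; c[2] = 0×2 + 5×3 = 15; c[3] = 5×2 = 10. Result coefficients: [3, 2, 15, 10] → 10z^3 + 15z^2 + 2z + 3

10z^3 + 15z^2 + 2z + 3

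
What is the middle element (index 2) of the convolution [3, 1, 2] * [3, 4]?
Use y[k] = Σ_i a[i]·b[k-i] at k=2. y[2] = 1×4 + 2×3 = 10

10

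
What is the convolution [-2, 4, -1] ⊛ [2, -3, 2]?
y[0] = -2×2 = -4; y[1] = -2×-3 + 4×2 = 14; y[2] = -2×2 + 4×-3 + -1×2 = -18; y[3] = 4×2 + -1×-3 = 11; y[4] = -1×2 = -2

[-4, 14, -18, 11, -2]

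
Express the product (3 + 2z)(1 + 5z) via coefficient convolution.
Ascending coefficients: a = [3, 2], b = [1, 5]. c[0] = 3×1 = 3; c[1] = 3×5 + 2×1 = 17; c[2] = 2×5 = 10. Result coefficients: [3, 17, 10] → 3 + 17z + 10z^2

3 + 17z + 10z^2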